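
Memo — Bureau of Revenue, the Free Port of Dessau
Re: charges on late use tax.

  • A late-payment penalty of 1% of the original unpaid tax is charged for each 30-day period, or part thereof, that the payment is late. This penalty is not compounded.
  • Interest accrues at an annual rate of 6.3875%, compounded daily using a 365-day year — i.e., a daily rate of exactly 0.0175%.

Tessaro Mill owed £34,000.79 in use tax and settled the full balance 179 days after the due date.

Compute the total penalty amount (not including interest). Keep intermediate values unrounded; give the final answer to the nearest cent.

Penalty periods: ⌈179/30⌉ = 6; penalty = 6 × 1% × £34,000.79 = £2,040.05…

£2,040.05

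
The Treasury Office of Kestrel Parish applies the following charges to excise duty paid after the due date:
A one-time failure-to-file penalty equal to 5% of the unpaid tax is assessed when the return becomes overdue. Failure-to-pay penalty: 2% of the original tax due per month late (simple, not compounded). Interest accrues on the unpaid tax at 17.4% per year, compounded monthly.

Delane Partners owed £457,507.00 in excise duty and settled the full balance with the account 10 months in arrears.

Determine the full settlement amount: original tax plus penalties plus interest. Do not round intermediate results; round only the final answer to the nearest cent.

Failure-to-file penalty: 5% × £457,507.00 = £22,875.35
Failure-to-pay penalty: 10 × 2% × £457,507.00 = £91,501.40
Interest (17.4%/yr ÷ 12 = 1.45%/month): £457,507.00 × ((1 + 0.0145)^10 − 1) = £70,838.7970…
Total = £457,507.00 + £114,376.7500 + £70,838.7970… = £642,722.55

£642,722.55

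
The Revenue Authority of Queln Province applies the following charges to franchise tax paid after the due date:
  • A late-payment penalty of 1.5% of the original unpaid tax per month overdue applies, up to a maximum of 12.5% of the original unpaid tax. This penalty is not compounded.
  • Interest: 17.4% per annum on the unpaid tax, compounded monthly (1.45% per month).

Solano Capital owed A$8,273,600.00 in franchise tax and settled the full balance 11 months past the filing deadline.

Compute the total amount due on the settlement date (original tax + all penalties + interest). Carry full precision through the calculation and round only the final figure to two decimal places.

A$10,727,398.03

Penalty (uncapped): 11 × 1.5% × A$8,273,600.00 = A$1,365,144.00; cap = 12.5% × A$8,273,600.00 = A$1,034,200.00 → penalty = A$1,034,200.00
Interest: A$8,273,600.00 × ((1 + 0.0145)^11 − 1) = A$8,273,600.00 × 0.1715817… = A$1,419,598.0326…
Total = A$8,273,600.00 + A$1,034,200.0000 + A$1,419,598.0326… = A$10,727,398.03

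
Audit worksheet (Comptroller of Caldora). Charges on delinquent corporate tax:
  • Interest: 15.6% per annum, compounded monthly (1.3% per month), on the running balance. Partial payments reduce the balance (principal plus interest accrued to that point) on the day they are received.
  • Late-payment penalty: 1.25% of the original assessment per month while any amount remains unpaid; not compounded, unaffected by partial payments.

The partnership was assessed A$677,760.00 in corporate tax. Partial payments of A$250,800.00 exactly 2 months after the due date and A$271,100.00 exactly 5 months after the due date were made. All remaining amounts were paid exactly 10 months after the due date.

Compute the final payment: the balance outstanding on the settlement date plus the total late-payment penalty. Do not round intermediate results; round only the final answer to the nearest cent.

Balance at month 2: A$677,760.0000 × (1 + 0.013)^2 = A$695,496.3014…
After A$250,800.00 payment: A$695,496.3014… − A$250,800.00 = A$444,696.3014…
Balance at month 5: A$444,696.3014… × (1 + 0.013)^3 = A$462,265.8952…
After A$271,100.00 payment: A$462,265.8952… − A$271,100.00 = A$191,165.8952…
Balance at month 10: A$191,165.8952… × (1 + 0.013)^5 = A$203,918.9761…
Penalty: 10 × 1.25% × A$677,760.00 = A$84,720.00
Final settlement = outstanding balance + penalty = A$203,918.9761… + A$84,720.00 = A$288,638.98

A$288,638.98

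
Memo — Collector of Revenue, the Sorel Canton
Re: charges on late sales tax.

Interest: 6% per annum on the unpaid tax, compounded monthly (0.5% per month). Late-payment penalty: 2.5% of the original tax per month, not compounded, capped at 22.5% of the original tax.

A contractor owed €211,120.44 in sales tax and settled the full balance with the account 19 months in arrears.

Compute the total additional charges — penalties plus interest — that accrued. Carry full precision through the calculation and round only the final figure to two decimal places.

€68,487.17

Penalty (uncapped): 19 × 2.5% × €211,120.44 = €100,282.21…; cap = 22.5% × €211,120.44 = €47,502.10… → penalty = €47,502.10…
Interest: €211,120.44 × ((1 + 0.005)^19 − 1) = €211,120.44 × 0.0993986… = €20,985.0728…
Penalties + interest = €47,502.0990 + €20,985.0728… = €68,487.17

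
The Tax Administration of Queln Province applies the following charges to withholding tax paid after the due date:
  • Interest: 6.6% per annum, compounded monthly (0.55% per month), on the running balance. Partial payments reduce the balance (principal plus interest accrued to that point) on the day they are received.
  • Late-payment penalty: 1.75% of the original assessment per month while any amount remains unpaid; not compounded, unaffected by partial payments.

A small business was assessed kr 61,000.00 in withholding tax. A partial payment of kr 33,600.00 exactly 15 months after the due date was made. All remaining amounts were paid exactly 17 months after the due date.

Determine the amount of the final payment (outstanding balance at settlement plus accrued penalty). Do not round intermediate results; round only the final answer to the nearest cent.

kr 51,138.37

Balance at month 15: kr 61,000.0000 × (1 + 0.0055)^15 = kr 66,230.9461…
After kr 33,600.00 payment: kr 66,230.9461… − kr 33,600.00 = kr 32,630.9461…
Balance at month 17: kr 32,630.9461… × (1 + 0.0055)^2 = kr 32,990.8736…
Penalty: 17 × 1.75% × kr 61,000.00 = kr 18,147.50
Final settlement = outstanding balance + penalty = kr 32,990.8736… + kr 18,147.50 = kr 51,138.37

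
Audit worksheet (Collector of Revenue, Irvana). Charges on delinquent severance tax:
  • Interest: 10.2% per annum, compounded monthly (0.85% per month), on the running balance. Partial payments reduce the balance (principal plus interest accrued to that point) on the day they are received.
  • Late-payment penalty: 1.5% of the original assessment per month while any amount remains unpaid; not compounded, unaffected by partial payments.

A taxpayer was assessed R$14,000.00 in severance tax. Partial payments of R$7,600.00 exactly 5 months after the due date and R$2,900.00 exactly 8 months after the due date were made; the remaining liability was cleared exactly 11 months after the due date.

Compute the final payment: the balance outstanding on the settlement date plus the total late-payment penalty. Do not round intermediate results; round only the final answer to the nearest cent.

R$6,705.56

Balance at month 5: R$14,000.0000 × (1 + 0.0085)^5 = R$14,605.2013…
After R$7,600.00 payment: R$14,605.2013… − R$7,600.00 = R$7,005.2013…
Balance at month 8: R$7,005.2013… × (1 + 0.0085)^3 = R$7,185.3567…
After R$2,900.00 payment: R$7,185.3567… − R$2,900.00 = R$4,285.3567…
Balance at month 11: R$4,285.3567… × (1 + 0.0085)^3 = R$4,395.5647…
Penalty: 11 × 1.5% × R$14,000.00 = R$2,310.00
Final settlement = outstanding balance + penalty = R$4,395.5647… + R$2,310.00 = R$6,705.56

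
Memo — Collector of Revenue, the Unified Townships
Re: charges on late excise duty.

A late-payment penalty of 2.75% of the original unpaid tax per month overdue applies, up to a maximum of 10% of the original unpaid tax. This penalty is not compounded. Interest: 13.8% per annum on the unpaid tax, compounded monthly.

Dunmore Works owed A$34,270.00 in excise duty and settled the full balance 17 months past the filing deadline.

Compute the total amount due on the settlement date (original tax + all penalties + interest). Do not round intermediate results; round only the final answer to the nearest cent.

A$45,050.08

Penalty (uncapped): 17 × 2.75% × A$34,270.00 = A$16,021.23…; cap = 10% × A$34,270.00 = A$3,427.00 → penalty = A$3,427.00
Interest (13.8%/yr ÷ 12 = 1.15%/month): A$34,270.00 × ((1 + 0.0115)^17 − 1) = A$7,353.0773…
Total = A$34,270.00 + A$3,427.0000 + A$7,353.0773… = A$45,050.08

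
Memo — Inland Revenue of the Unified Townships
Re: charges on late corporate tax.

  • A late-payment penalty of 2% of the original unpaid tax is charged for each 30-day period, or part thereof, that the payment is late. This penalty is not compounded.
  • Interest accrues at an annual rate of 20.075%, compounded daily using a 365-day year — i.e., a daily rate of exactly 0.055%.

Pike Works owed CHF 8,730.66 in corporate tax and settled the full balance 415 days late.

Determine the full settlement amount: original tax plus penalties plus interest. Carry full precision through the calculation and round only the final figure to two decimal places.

Penalty periods: ⌈415/30⌉ = 14; penalty = 14 × 2% × CHF 8,730.66 = CHF 2,444.58…
Interest: CHF 8,730.66 × ((1 + 0.00055)^415 − 1) = CHF 8,730.66 × 0.25632055… = CHF 2,237.8476…
Total = CHF 8,730.66 + CHF 2,444.5848 + CHF 2,237.8476… = CHF 13,413.09

CHF 13,413.09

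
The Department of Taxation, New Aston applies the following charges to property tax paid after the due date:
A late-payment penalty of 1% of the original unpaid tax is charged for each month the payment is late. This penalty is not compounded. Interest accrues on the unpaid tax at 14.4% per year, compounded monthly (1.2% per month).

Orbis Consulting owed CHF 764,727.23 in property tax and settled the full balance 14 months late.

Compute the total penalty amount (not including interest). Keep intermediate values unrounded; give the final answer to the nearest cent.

CHF 107,061.81

Late-payment penalty: 14 × 1% × CHF 764,727.23 = CHF 107,061.81…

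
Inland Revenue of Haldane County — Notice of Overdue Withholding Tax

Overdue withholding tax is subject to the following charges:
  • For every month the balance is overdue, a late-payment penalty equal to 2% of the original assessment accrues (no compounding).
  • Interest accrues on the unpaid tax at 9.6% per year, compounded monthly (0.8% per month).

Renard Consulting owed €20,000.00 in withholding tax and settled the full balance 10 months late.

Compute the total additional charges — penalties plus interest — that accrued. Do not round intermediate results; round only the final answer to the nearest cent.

€5,658.85

Late-payment penalty = 2% × €20,000.00 × 10 mo = €4,000.00
Interest: €20,000.00 × ((1 + 0.008)^10 − 1) = €20,000.00 × 0.0829423… = €1,658.8462…
Penalties + interest = €4,000.0000 + €1,658.8462… = €5,658.85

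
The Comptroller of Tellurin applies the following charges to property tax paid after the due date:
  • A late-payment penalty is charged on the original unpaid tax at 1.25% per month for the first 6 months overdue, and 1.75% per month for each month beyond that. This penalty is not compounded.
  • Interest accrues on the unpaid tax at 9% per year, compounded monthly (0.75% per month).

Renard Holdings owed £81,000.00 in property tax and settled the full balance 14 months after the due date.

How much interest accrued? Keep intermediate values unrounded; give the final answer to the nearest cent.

£8,932.32

Interest: £81,000.00 × ((1 + 0.0075)^14 − 1) = £81,000.00 × 0.1102755… = £8,932.3177…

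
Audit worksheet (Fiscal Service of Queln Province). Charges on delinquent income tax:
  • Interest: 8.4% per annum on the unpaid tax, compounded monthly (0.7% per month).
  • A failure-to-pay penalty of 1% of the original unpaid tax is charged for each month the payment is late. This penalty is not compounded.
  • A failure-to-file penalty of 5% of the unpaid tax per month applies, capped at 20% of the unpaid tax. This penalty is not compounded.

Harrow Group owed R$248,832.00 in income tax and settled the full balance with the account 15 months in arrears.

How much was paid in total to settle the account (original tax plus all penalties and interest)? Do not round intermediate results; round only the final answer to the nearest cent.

Failure-to-file: 15 × 5% × R$248,832.00 = R$186,624.00, capped at 20% × R$248,832.00 = R$49,766.40
Failure-to-pay penalty: 15 × 1% × R$248,832.00 = R$37,324.80
Interest: R$248,832.00 × ((1 + 0.007)^15 − 1) = R$248,832.00 × 0.1103044… = R$27,447.2628…
Total = R$248,832.00 + R$87,091.2000 + R$27,447.2628… = R$363,370.46

R$363,370.46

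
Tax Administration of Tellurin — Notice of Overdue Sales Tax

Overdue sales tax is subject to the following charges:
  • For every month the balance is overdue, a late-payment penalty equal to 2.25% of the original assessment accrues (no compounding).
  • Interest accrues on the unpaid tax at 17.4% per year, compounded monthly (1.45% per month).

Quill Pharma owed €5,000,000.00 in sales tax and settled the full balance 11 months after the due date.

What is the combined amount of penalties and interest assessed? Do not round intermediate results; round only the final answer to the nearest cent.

€2,095,408.31

Late-payment penalty = 2.25% × €5,000,000.00 × 11 mo = €1,237,500.00
Interest: €5,000,000.00 × ((1 + 0.0145)^11 − 1) = €5,000,000.00 × 0.1715817… = €857,908.3063…
Penalties + interest = €1,237,500.0000 + €857,908.3063… = €2,095,408.31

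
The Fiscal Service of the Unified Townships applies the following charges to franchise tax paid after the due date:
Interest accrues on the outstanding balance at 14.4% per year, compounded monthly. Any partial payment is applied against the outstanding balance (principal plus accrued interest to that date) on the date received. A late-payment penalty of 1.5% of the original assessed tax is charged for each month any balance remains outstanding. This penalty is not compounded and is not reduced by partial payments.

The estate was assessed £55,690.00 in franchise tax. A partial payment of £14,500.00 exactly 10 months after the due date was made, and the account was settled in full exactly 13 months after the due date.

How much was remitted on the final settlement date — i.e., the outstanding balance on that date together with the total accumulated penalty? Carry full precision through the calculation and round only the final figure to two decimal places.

£60,862.78

Monthly rate = 14.4% ÷ 12 = 1.2%
Balance at month 10: £55,690.0000 × (1 + 0.012)^10 = £62,745.4651…
After £14,500.00 payment: £62,745.4651… − £14,500.00 = £48,245.4651…
Balance at month 13: £48,245.4651… × (1 + 0.012)^3 = £50,003.2273…
Penalty: 13 × 1.5% × £55,690.00 = £10,859.55
Final settlement = outstanding balance + penalty = £50,003.2273… + £10,859.55 = £60,862.78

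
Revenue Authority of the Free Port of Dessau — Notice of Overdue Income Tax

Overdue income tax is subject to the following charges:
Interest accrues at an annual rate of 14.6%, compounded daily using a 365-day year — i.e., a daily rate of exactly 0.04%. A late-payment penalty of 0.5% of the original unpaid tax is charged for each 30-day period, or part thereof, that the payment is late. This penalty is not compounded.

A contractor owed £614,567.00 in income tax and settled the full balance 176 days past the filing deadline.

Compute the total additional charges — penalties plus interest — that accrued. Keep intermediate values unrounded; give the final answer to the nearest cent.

Penalty periods: ⌈176/30⌉ = 6; penalty = 6 × 0.5% × £614,567.00 = £18,437.01
Interest: £614,567.00 × ((1 + 0.0004)^176 − 1) = £614,567.00 × 0.07292217… = £44,815.5577…
Penalties + interest = £18,437.0100 + £44,815.5577… = £63,252.57

£63,252.57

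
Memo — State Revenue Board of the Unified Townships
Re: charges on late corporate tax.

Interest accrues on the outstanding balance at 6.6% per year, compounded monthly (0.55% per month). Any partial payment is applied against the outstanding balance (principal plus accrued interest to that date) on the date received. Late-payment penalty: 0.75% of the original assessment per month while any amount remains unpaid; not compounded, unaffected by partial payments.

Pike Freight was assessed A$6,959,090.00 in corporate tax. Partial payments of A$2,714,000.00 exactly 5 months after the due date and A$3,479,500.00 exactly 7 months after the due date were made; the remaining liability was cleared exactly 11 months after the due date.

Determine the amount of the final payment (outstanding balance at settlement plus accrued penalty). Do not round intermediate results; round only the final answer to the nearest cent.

A$1,604,525.82

Balance at month 5: A$6,959,090.0000 × (1 + 0.0055)^5 = A$7,152,581.7098…
After A$2,714,000.00 payment: A$7,152,581.7098… − A$2,714,000.00 = A$4,438,581.7098…
Balance at month 7: A$4,438,581.7098… × (1 + 0.0055)^2 = A$4,487,540.3757…
After A$3,479,500.00 payment: A$4,487,540.3757… − A$3,479,500.00 = A$1,008,040.3757…
Balance at month 11: A$1,008,040.3757… × (1 + 0.0055)^4 = A$1,030,400.8951…
Penalty: 11 × 0.75% × A$6,959,090.00 = A$574,124.93…
Final settlement = outstanding balance + penalty = A$1,030,400.8951… + A$574,124.93… = A$1,604,525.82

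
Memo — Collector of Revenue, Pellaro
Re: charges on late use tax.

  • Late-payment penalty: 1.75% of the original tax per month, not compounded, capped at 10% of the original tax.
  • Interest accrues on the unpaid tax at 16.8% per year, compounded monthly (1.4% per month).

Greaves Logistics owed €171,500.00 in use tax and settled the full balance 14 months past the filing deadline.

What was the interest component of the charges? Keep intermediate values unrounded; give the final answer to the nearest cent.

Interest: €171,500.00 × ((1 + 0.014)^14 − 1) = €171,500.00 × 0.2148744… = €36,850.9545…

€36,850.95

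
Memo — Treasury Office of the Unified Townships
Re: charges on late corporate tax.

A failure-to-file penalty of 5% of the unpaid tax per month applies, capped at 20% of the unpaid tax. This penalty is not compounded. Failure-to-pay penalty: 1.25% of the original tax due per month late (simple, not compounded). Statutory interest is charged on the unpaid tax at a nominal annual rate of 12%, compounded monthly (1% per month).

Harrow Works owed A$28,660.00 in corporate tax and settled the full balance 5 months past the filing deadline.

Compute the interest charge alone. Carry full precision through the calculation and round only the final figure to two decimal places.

Interest: A$28,660.00 × ((1 + 0.01)^5 − 1) = A$28,660.00 × 0.0510101… = A$1,461.9480…

A$1,461.95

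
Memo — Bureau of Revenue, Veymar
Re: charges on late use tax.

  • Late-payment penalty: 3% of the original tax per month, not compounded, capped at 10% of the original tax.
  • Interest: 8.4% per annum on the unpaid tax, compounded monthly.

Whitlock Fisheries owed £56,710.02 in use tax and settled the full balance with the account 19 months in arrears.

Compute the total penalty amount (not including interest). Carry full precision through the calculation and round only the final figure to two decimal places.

£5,671.00

Penalty (uncapped): 19 × 3% × £56,710.02 = £32,324.71…; cap = 10% × £56,710.02 = £5,671.00… → penalty = £5,671.00…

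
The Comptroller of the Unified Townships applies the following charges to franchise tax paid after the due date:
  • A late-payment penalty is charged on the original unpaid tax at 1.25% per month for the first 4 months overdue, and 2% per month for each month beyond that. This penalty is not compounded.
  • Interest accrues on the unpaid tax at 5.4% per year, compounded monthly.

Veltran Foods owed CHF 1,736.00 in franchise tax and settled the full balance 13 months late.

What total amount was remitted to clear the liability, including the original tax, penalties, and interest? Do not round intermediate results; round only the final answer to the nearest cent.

CHF 2,239.62

Penalty, months 1–4: 4 × 1.25% × CHF 1,736.00 = CHF 86.80
Penalty, months 5–13: 9 × 2% × CHF 1,736.00 = CHF 312.48
Interest (5.4%/yr ÷ 12 = 0.45%/month): CHF 1,736.00 × ((1 + 0.0045)^13 − 1) = CHF 104.3438…
Total = CHF 1,736.00 + CHF 399.2800 + CHF 104.3438… = CHF 2,239.62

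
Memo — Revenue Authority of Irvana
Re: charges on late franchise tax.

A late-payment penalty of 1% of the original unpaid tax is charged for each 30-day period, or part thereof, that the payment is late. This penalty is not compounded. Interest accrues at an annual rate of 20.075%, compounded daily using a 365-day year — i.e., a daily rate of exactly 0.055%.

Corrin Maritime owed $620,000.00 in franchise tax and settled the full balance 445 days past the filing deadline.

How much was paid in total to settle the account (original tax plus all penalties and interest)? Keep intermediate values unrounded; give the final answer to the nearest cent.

$884,873.93

Penalty periods: ⌈445/30⌉ = 15; penalty = 15 × 1% × $620,000.00 = $93,000.00
Interest: $620,000.00 × ((1 + 0.00055)^445 − 1) = $620,000.00 × 0.27721601… = $171,873.9273…
Total = $620,000.00 + $93,000.0000 + $171,873.9273… = $884,873.93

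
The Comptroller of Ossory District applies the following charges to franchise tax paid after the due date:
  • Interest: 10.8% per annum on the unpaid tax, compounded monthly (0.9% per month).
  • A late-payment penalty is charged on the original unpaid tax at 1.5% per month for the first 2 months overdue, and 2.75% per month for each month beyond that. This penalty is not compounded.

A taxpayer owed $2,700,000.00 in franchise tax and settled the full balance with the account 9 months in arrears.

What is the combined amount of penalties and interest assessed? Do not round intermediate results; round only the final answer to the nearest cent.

$827,490.79

Penalty, months 1–2: 2 × 1.5% × $2,700,000.00 = $81,000.00
Penalty, months 3–9: 7 × 2.75% × $2,700,000.00 = $519,750.00
Interest: $2,700,000.00 × ((1 + 0.009)^9 − 1) = $2,700,000.00 × 0.0839781… = $226,740.7895…
Penalties + interest = $600,750.0000 + $226,740.7895… = $827,490.79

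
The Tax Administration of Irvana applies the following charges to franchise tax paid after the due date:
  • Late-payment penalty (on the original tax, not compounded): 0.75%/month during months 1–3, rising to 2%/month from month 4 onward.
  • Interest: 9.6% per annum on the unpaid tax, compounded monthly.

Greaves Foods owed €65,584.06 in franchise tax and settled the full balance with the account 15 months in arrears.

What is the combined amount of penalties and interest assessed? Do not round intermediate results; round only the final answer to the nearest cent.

Penalty, months 1–3: 3 × 0.75% × €65,584.06 = €1,475.64…
Penalty, months 4–15: 12 × 2% × €65,584.06 = €15,740.17…
Interest (9.6%/yr ÷ 12 = 0.8%/month): €65,584.06 × ((1 + 0.008)^15 − 1) = €8,326.4638…
Penalties + interest = €17,215.8158… + €8,326.4638… = €25,542.28

€25,542.28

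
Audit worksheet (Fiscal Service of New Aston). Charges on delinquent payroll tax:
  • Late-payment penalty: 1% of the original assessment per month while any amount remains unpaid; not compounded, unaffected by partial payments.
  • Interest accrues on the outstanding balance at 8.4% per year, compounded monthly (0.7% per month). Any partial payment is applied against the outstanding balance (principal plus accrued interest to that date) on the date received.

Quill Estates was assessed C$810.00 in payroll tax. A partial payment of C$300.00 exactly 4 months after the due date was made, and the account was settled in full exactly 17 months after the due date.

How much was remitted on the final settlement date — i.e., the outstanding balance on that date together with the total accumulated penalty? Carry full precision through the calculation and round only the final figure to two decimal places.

Balance at month 4: C$810.0000 × (1 + 0.007)^4 = C$832.9193…
After C$300.00 payment: C$832.9193… − C$300.00 = C$532.9193…
Balance at month 17: C$532.9193… × (1 + 0.007)^13 = C$583.5049…
Penalty: 17 × 1% × C$810.00 = C$137.70
Final settlement = outstanding balance + penalty = C$583.5049… + C$137.70 = C$721.20

C$721.20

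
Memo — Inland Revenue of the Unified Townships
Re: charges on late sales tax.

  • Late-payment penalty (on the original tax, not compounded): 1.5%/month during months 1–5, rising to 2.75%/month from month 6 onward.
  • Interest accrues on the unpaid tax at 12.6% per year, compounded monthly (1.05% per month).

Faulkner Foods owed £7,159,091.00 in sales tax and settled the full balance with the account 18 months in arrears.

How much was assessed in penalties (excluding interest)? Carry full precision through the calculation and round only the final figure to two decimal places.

£3,096,306.86

Penalty, months 1–5: 5 × 1.5% × £7,159,091.00 = £536,931.83…
Penalty, months 6–18: 13 × 2.75% × £7,159,091.00 = £2,559,375.03…
Total penalty = £536,931.83… + £2,559,375.03… = £3,096,306.86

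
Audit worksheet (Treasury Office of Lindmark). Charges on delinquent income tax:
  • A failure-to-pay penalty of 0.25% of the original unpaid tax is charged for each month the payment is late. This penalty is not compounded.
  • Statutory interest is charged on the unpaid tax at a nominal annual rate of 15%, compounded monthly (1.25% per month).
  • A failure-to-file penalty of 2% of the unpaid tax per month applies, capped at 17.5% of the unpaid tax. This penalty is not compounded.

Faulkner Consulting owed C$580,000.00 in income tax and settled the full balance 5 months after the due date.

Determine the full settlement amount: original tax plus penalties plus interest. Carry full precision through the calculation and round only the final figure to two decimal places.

Failure-to-file: 5 × 2% × C$580,000.00 = C$58,000.00 (under the 17.5% cap)
Failure-to-pay penalty = 0.25% × C$580,000.00 × 5 mo = C$7,250.00
Interest: C$580,000.00 × ((1 + 0.0125)^5 − 1) = C$580,000.00 × 0.0640822… = C$37,167.6491…
Total = C$580,000.00 + C$65,250.0000 + C$37,167.6491… = C$682,417.65

C$682,417.65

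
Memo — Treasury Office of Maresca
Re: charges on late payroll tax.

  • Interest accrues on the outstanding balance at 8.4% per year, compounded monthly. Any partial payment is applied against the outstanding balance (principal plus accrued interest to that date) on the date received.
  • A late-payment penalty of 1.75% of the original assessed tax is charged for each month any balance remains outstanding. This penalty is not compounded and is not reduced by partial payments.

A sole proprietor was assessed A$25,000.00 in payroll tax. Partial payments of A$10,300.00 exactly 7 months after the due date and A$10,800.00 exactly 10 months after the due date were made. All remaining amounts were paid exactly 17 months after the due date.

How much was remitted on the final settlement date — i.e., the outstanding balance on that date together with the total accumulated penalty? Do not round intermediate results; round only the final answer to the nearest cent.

A$13,200.49

Monthly rate = 8.4% ÷ 12 = 0.7%
Balance at month 7: A$25,000.0000 × (1 + 0.007)^7 = A$26,251.0272…
After A$10,300.00 payment: A$26,251.0272… − A$10,300.00 = A$15,951.0272…
Balance at month 10: A$15,951.0272… × (1 + 0.007)^3 = A$16,288.3491…
After A$10,800.00 payment: A$16,288.3491… − A$10,800.00 = A$5,488.3491…
Balance at month 17: A$5,488.3491… × (1 + 0.007)^7 = A$5,762.9920…
Penalty: 17 × 1.75% × A$25,000.00 = A$7,437.50
Final settlement = outstanding balance + penalty = A$5,762.9920… + A$7,437.50 = A$13,200.49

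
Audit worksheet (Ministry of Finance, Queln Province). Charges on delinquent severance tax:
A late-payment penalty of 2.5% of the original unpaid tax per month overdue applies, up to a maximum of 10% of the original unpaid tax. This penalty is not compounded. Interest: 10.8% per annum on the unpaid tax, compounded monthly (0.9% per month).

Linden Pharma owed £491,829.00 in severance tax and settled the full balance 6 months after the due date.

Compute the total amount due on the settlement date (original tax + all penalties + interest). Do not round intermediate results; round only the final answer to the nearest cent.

Penalty (uncapped): 6 × 2.5% × £491,829.00 = £73,774.35; cap = 10% × £491,829.00 = £49,182.90 → penalty = £49,182.90
Interest: £491,829.00 × ((1 + 0.009)^6 − 1) = £491,829.00 × 0.0552297… = £27,163.5577…
Total = £491,829.00 + £49,182.9000 + £27,163.5577… = £568,175.46

£568,175.46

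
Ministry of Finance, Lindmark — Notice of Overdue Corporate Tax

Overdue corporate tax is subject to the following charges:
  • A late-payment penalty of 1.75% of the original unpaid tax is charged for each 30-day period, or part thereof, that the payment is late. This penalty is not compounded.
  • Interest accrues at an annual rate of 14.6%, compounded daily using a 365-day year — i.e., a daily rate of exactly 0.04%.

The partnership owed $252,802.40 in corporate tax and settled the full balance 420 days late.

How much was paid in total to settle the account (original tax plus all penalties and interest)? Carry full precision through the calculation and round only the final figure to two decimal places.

Penalty periods: ⌈420/30⌉ = 14; penalty = 14 × 1.75% × $252,802.40 = $61,936.59…
Interest: $252,802.40 × ((1 + 0.0004)^420 − 1) = $252,802.40 × 0.18289688… = $46,236.7690…
Total = $252,802.40 + $61,936.5880 + $46,236.7690… = $360,975.76

$360,975.76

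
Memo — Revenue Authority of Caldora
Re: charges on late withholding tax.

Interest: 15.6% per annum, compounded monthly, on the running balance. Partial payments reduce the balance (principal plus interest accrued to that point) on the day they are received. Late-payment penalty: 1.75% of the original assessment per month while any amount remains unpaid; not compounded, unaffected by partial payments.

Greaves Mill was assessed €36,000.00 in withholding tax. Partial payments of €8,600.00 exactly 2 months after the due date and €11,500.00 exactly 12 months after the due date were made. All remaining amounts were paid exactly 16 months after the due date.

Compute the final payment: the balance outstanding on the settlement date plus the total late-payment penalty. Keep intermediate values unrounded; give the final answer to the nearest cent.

Monthly rate = 15.6% ÷ 12 = 1.3%
Balance at month 2: €36,000.0000 × (1 + 0.013)^2 = €36,942.0840
After €8,600.00 payment: €36,942.0840 − €8,600.00 = €28,342.0840
Balance at month 12: €28,342.0840 × (1 + 0.013)^10 = €32,249.7412…
After €11,500.00 payment: €32,249.7412… − €11,500.00 = €20,749.7412…
Balance at month 16: €20,749.7412… × (1 + 0.013)^4 = €21,849.9510…
Penalty: 16 × 1.75% × €36,000.00 = €10,080.00
Final settlement = outstanding balance + penalty = €21,849.9510… + €10,080.00 = €31,929.95

€31,929.95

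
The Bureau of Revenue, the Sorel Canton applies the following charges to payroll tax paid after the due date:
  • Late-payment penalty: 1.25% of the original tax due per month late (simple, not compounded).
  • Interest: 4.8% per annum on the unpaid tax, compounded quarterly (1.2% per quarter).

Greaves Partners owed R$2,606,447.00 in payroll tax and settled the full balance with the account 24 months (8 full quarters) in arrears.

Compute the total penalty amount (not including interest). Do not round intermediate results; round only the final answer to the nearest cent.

Late-payment penalty: 24 × 1.25% × R$2,606,447.00 = R$781,934.10

R$781,934.10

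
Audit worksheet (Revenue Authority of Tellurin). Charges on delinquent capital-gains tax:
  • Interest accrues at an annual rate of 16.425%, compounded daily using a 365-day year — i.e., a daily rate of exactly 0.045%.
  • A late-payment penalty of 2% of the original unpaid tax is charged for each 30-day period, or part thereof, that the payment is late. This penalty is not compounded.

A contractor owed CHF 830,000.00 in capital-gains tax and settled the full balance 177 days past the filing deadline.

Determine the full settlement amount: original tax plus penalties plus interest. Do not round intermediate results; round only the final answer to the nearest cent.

CHF 998,397.52

Penalty periods: ⌈177/30⌉ = 6; penalty = 6 × 2% × CHF 830,000.00 = CHF 99,600.00
Interest: CHF 830,000.00 × ((1 + 0.00045)^177 − 1) = CHF 830,000.00 × 0.08288858… = CHF 68,797.5235…
Total = CHF 830,000.00 + CHF 99,600.0000 + CHF 68,797.5235… = CHF 998,397.52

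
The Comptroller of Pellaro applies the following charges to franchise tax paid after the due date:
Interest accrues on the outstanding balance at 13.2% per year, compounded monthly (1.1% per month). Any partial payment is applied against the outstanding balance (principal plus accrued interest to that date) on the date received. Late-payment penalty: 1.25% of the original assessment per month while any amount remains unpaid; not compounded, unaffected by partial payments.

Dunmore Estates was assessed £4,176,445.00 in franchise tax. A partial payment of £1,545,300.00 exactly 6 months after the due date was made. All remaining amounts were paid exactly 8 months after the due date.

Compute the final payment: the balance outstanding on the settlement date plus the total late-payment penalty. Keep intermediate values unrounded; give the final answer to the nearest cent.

Balance at month 6: £4,176,445.0000 × (1 + 0.011)^6 = £4,459,782.7159…
After £1,545,300.00 payment: £4,459,782.7159… − £1,545,300.00 = £2,914,482.7159…
Balance at month 8: £2,914,482.7159… × (1 + 0.011)^2 = £2,978,953.9881…
Penalty: 8 × 1.25% × £4,176,445.00 = £417,644.50
Final settlement = outstanding balance + penalty = £2,978,953.9881… + £417,644.50 = £3,396,598.49

£3,396,598.49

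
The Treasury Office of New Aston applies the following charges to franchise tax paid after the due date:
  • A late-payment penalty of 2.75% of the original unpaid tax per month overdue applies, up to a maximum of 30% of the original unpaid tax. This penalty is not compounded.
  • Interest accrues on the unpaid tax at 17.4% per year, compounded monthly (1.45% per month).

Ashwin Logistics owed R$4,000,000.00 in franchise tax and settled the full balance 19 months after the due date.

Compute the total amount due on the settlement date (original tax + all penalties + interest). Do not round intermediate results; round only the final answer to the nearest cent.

R$6,458,343.68

Penalty (uncapped): 19 × 2.75% × R$4,000,000.00 = R$2,090,000.00; cap = 30% × R$4,000,000.00 = R$1,200,000.00 → penalty = R$1,200,000.00
Interest: R$4,000,000.00 × ((1 + 0.0145)^19 − 1) = R$4,000,000.00 × 0.3145859… = R$1,258,343.6752…
Total = R$4,000,000.00 + R$1,200,000.0000 + R$1,258,343.6752… = R$6,458,343.68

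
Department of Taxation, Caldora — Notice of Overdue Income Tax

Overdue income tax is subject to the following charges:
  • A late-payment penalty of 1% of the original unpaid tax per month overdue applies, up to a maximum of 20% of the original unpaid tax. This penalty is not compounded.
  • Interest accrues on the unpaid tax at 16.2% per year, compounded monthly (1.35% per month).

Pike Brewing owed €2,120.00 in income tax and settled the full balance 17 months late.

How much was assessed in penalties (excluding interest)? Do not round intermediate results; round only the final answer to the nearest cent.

Penalty: 17 × 1% × €2,120.00 = €360.40 (below the 20% cap of €424.00)

€360.40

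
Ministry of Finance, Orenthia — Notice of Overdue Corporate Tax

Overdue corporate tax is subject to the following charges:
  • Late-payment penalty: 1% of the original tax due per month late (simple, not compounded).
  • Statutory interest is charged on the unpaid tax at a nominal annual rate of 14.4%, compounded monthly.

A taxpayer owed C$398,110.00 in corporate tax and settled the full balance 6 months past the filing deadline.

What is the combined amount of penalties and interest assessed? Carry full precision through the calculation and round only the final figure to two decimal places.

Late-payment penalty = 1% × C$398,110.00 × 6 mo = C$23,886.60
Interest (14.4%/yr ÷ 12 = 1.2%/month): C$398,110.00 × ((1 + 0.012)^6 − 1) = C$29,537.7207…
Penalties + interest = C$23,886.6000 + C$29,537.7207… = C$53,424.32

C$53,424.32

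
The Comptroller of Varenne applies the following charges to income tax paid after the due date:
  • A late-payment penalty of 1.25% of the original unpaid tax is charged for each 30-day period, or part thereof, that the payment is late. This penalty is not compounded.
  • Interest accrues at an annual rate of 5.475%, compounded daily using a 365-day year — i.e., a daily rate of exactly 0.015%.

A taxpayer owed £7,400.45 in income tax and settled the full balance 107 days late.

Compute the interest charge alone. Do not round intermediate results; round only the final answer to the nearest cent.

Interest: £7,400.45 × ((1 + 0.00015)^107 − 1) = £7,400.45 × 0.01617827… = £119.7265…

£119.73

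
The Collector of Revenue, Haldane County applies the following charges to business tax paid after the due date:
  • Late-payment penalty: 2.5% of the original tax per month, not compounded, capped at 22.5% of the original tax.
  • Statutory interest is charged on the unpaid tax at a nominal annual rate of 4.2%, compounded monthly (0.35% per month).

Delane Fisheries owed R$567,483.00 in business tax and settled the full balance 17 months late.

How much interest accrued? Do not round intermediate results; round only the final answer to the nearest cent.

Interest: R$567,483.00 × ((1 + 0.0035)^17 − 1) = R$567,483.00 × 0.0611955… = R$34,727.4147…

R$34,727.41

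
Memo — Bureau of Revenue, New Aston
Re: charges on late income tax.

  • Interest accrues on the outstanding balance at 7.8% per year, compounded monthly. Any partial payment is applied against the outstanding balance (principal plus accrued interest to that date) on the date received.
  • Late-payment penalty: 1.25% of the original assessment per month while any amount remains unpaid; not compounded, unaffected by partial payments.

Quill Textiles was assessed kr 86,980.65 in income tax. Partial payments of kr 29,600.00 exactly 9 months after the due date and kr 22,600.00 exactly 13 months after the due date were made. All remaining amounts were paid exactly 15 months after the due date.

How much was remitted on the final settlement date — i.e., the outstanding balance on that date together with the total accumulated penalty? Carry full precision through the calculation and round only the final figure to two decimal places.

kr 58,499.01

Monthly rate = 7.8% ÷ 12 = 0.65%
Balance at month 9: kr 86,980.6500 × (1 + 0.0065)^9 = kr 92,203.3418…
After kr 29,600.00 payment: kr 92,203.3418… − kr 29,600.00 = kr 62,603.3418…
Balance at month 13: kr 62,603.3418… × (1 + 0.0065)^4 = kr 64,246.9675…
After kr 22,600.00 payment: kr 64,246.9675… − kr 22,600.00 = kr 41,646.9675…
Balance at month 15: kr 41,646.9675… × (1 + 0.0065)^2 = kr 42,190.1377…
Penalty: 15 × 1.25% × kr 86,980.65 = kr 16,308.87…
Final settlement = outstanding balance + penalty = kr 42,190.1377… + kr 16,308.87… = kr 58,499.01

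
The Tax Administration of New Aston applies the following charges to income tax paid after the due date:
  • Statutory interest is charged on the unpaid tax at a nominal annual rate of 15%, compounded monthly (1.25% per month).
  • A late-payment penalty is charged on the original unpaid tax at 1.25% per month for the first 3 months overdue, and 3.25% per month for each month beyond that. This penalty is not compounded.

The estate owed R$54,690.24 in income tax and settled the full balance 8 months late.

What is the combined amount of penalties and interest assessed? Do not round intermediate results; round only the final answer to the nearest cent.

R$16,652.42

Penalty, months 1–3: 3 × 1.25% × R$54,690.24 = R$2,050.88…
Penalty, months 4–8: 5 × 3.25% × R$54,690.24 = R$8,887.16…
Interest: R$54,690.24 × ((1 + 0.0125)^8 − 1) = R$54,690.24 × 0.1044861… = R$5,714.3700…
Penalties + interest = R$10,938.0480 + R$5,714.3700… = R$16,652.42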